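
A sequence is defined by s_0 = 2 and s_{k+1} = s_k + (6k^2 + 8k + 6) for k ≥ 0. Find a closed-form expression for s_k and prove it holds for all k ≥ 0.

Claim: s_k = 2k^3 + k^2 + 3k + 2.

Base case: s_0 = 2, and 2·0^3 + 0^2 + 3·0 + 2 = 2.
Assume s_m = 2m^3 + m^2 + 3m + 2.
Then s_{m+1} = s_m + (6m^2 + 8m + 6) = (2m^3 + m^2 + 3m + 2) + (6m^2 + 8m + 6) = 2m^3 + 7m^2 + 11m + 8,
and 2·(m+1)^3 + (m+1)^2 + 3·(m+1) + 2 = 2m^3 + 7m^2 + 11m + 8.
This completes the inductive step, so s_k = 2k^3 + k^2 + 3k + 2 for all k ≥ 0.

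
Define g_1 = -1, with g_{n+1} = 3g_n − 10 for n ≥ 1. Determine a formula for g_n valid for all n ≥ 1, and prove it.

Claim: g_n = -2·3^n + 5.

Base case: g_1 = -1, and -2·3^1 + 5 = -6 + 5 = -1.
Assume g_k = -2·3^k + 5 for some k ≥ 1.
Then g_{k+1} = 3g_k − 10 = 3·(-2·3^k + 5) − 10 = -6·3^k + 15 − 10 = -2·3^{k+1} + 5.
So the formula holds for k+1, and by induction g_n = -2·3^n + 5 for all n ≥ 1.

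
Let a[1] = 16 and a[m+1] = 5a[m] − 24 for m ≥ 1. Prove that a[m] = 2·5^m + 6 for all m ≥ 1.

Base case: a[1] = 16, and 2·5^1 + 6 = 10 + 6 = 16.
Assume a[k] = 2·5^k + 6 for some k ≥ 1.
Then a[k+1] = 5a[k] − 24 = 5·(2·5^k + 6) − 24 = 10·5^k + 30 − 24 = 2·5^{k+1} + 6.
This completes the inductive step, so a[m] = 2·5^m + 6 for all m ≥ 1.

a[m] = 2·5^m + 6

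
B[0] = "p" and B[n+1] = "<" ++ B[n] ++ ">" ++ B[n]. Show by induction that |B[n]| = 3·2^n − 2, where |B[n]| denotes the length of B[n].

Base case: |B[0]| = 1, and 3·2^0 − 2 = 1.
Assume |B[j]| = 3·2^j − 2.
Then |B[j+1]| = 1 + |B[j]| + 1 + |B[j]| = 2|B[j]| + 2 = 2(3·2^j − 2) + 2 = 3·2^{j+1} − 4 + 2 = 3·2^{j+1} − 2.
Hence |B[n]| = 3·2^n − 2 for every n ≥ 0, by induction.

|B[n]| = 3·2^n − 2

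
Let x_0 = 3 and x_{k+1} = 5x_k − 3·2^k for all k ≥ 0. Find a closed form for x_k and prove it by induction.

Claim: x_k = 2·5^k + 2^k.

Base case: x_0 = 3, and 2·5^0 + 2^0 = 2 + 1 = 3.
Assume x_r = 2·5^r + 2^r for some r ≥ 0.
Then x_{r+1} = 5x_r − 3·2^r = 5·(2·5^r + 2^r) − 3·2^r = 2·5^{r+1} + 5·2^r − 3·2^r = 2·5^{r+1} + 2·2^r = 2·5^{r+1} + 2^{r+1}.
Hence x_k = 2·5^k + 2^k for every k ≥ 0, by induction.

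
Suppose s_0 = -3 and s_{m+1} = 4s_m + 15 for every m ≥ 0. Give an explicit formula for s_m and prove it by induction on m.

Claim: s_m = 2·4^m − 5.

Base case: s_0 = -3, and 2·4^0 − 5 = 2 − 5 = -3.
Assume s_r = 2·4^r − 5 for some r ≥ 0.
Then s_{r+1} = 4s_r + 15 = 4·(2·4^r − 5) + 15 = 8·4^r − 20 + 15 = 2·4^{r+1} − 5.
This completes the inductive step, so s_m = 2·4^m − 5 for all m ≥ 0.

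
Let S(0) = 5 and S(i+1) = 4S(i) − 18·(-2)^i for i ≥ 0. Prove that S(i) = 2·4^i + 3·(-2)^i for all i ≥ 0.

Base case: S(0) = 5, and 2·4^0 + 3·(-2)^0 = 2 + 3 = 5.
Assume S(m) = 2·4^m + 3·(-2)^m for some m ≥ 0.
Then S(m+1) = 4S(m) − 18·(-2)^m = 4·(2·4^m + 3·(-2)^m) − 18·(-2)^m = 2·4^{m+1} + 12·(-2)^m − 18·(-2)^m = 2·4^{m+1} − 6·(-2)^m = 2·4^{m+1} + 3·(-2)^{m+1}.
So the formula holds for m+1, and by induction S(i) = 2·4^i + 3·(-2)^i for all i ≥ 0.

S(i) = 2·4^i + 3·(-2)^i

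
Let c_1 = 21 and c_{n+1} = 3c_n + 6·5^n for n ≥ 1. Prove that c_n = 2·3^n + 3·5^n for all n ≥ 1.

Base case: c_1 = 21, and 2·3^1 + 3·5^1 = 6 + 15 = 21.
Assume c_r = 2·3^r + 3·5^r for some r ≥ 1.
Then c_{r+1} = 3c_r + 6·5^r = 3·(2·3^r + 3·5^r) + 6·5^r = 2·3^{r+1} + 9·5^r + 6·5^r = 2·3^{r+1} + 15·5^r = 2·3^{r+1} + 3·5^{r+1}.
Hence c_n = 2·3^n + 3·5^n for every n ≥ 1, by induction.

c_n = 2·3^n + 3·5^n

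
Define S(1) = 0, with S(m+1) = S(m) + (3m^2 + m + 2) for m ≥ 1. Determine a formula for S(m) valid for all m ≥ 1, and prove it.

Claim: S(m) = m^3 − m^2 + 2m − 2.

Base case: S(1) = 0, and 1^3 − 1^2 + 2·1 − 2 = 0.
Assume S(r) = r^3 − r^2 + 2r − 2.
Then S(r+1) = S(r) + (3r^2 + r + 2) = (r^3 − r^2 + 2r − 2) + (3r^2 + r + 2) = r^3 + 2r^2 + 3r,
and (r+1)^3 − (r+1)^2 + 2·(r+1) − 2 = r^3 + 2r^2 + 3r.
This completes the inductive step, so S(m) = m^3 − m^2 + 2m − 2 for all m ≥ 1.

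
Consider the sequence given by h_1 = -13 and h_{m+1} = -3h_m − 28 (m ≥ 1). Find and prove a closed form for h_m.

Claim: h_m = 2·(-3)^m − 7.

Base case: h_1 = -13, and 2·(-3)^1 − 7 = -6 − 7 = -13.
Assume h_k = 2·(-3)^k − 7 for some k ≥ 1.
Then h_{k+1} = -3h_k − 28 = -3·(2·(-3)^k − 7) − 28 = -6·(-3)^k + 21 − 28 = 2·(-3)^{k+1} − 7.
By induction, h_m = 2·(-3)^m − 7 for all m ≥ 1.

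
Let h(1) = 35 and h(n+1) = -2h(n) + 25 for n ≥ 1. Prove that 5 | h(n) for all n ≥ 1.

Base case: h(1) = 35 = 5·7, so 5 | h(1).
Assume 5 | h(m), so h(m) = 5t for some integer t.
Then h(m+1) = -2h(m) + 25 = -2·(5t) + 25 = 5(-2t + 5), so 5 | h(m+1).
By induction, 5 | h(n) for all n ≥ 1.

5 | h(n)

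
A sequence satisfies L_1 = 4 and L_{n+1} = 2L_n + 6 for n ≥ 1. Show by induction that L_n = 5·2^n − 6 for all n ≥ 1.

Base case: L_1 = 4, and 5·2^1 − 6 = 10 − 6 = 4.
Assume L_m = 5·2^m − 6 for some m ≥ 1.
Then L_{m+1} = 2L_m + 6 = 2·(5·2^m − 6) + 6 = 10·2^m − 12 + 6 = 5·2^{m+1} − 6.
By induction, L_n = 5·2^n − 6 for all n ≥ 1.

L_n = 5·2^n − 6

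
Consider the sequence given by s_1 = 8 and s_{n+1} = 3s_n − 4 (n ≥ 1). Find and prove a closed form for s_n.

Claim: s_n = 2·3^n + 2.

Base case: s_1 = 8, and 2·3^1 + 2 = 6 + 2 = 8.
Assume s_r = 2·3^r + 2 for some r ≥ 1.
Then s_{r+1} = 3s_r − 4 = 3·(2·3^r + 2) − 4 = 6·3^r + 6 − 4 = 2·3^{r+1} + 2.
So the formula holds for r+1, and by induction s_n = 2·3^n + 2 for all n ≥ 1.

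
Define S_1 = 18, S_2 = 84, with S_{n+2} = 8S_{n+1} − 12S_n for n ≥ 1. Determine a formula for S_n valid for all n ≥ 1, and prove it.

Claim: S_n = 3·2^n + 2·6^n.

Base cases: S_1 = 18 and 3·2^1 + 2·6^1 = 18; S_2 = 84 and 3·2^2 + 2·6^2 = 84.
Assume S_j = 3·2^j + 2·6^j for all 1 ≤ j ≤ r, where r ≥ 2.
Then S_{r+1} = 8S_r − 12S_{r−1} = 8·(3·2^r + 2·6^r) − 12·(3·2^{r−1} + 2·6^{r−1}) = 3·(8·2 − 12)2^{r−1} + 2·(8·6 − 12)6^{r−1} = 12·2^{r−1} + 72·6^{r−1} = 3·2^{r+1} + 2·6^{r+1}.
By strong induction, S_n = 3·2^n + 2·6^n for all n ≥ 1.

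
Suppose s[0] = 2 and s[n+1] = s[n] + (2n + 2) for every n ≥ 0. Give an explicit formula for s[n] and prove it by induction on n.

Claim: s[n] = n^2 + n + 2.

Base case: s[0] = 2, and 0^2 + 0 + 2 = 2.
Assume s[m] = m^2 + m + 2.
Then s[m+1] = s[m] + (2m + 2) = (m^2 + m + 2) + (2m + 2) = m^2 + 3m + 4,
and (m+1)^2 + (m+1) + 2 = m^2 + 3m + 4.
By induction, s[n] = n^2 + n + 2 for all n ≥ 0.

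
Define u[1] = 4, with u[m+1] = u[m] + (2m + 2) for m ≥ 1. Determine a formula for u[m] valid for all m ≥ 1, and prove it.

Claim: u[m] = m^2 + m + 2.

Base case: u[1] = 4, and 1^2 + 1 + 2 = 4.
Assume u[r] = r^2 + r + 2.
Then u[r+1] = u[r] + (2r + 2) = (r^2 + r + 2) + (2r + 2) = r^2 + 3r + 4,
and (r+1)^2 + (r+1) + 2 = r^2 + 3r + 4.
By induction, u[m] = m^2 + m + 2 for all m ≥ 1.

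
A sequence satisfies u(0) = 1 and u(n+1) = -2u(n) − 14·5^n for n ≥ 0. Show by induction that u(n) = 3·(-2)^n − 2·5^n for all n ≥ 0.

Base case: u(0) = 1, and 3·(-2)^0 − 2·5^0 = 3 − 2 = 1.
Assume u(r) = 3·(-2)^r − 2·5^r for some r ≥ 0.
Then u(r+1) = -2u(r) − 14·5^r = -2·(3·(-2)^r − 2·5^r) − 14·5^r = 3·(-2)^{r+1} + 4·5^r − 14·5^r = 3·(-2)^{r+1} − 10·5^r = 3·(-2)^{r+1} − 2·5^{r+1}.
This completes the inductive step, so u(n) = 3·(-2)^n − 2·5^n for all n ≥ 0.

u(n) = 3·(-2)^n − 2·5^n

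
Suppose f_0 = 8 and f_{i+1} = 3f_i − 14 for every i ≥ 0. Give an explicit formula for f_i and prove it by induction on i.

Claim: f_i = 3^i + 7.

Base case: f_0 = 8, and 3^0 + 7 = 1 + 7 = 8.
Assume f_j = 3^j + 7 for some j ≥ 0.
Then f_{j+1} = 3f_j − 14 = 3·(3^j + 7) − 14 = 3^{j+1} + 21 − 14 = 3^{j+1} + 7.
By induction, f_i = 3^i + 7 for all i ≥ 0.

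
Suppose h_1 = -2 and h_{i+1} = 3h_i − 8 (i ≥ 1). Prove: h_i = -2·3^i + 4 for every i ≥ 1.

Base case: h_1 = -2, and -2·3^1 + 4 = -6 + 4 = -2.
Assume h_j = -2·3^j + 4 for some j ≥ 1.
Then h_{j+1} = 3h_j − 8 = 3·(-2·3^j + 4) − 8 = -6·3^j + 12 − 8 = -2·3^{j+1} + 4.
This completes the inductive step, so h_i = -2·3^i + 4 for all i ≥ 1.

h_i = -2·3^i + 4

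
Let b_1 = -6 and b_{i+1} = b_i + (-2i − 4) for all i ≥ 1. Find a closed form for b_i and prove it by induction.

Claim: b_i = -i^2 − 3i − 2.

Base case: b_1 = -6, and -1^2 − 3·1 − 2 = -6.
Assume b_k = -k^2 − 3k − 2.
Then b_{k+1} = b_k + (-2k − 4) = (-k^2 − 3k − 2) + (-2k − 4) = -k^2 − 5k − 6,
and -(k+1)^2 − 3·(k+1) − 2 = -k^2 − 5k − 6.
Hence b_i = -i^2 − 3i − 2 for every i ≥ 1, by induction.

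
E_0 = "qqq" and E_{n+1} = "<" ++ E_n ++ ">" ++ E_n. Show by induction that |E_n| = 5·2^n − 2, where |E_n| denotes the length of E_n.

Base case: |E_0| = 3, and 5·2^0 − 2 = 3.
Assume |E_r| = 5·2^r − 2.
Then |E_{r+1}| = 1 + |E_r| + 1 + |E_r| = 2|E_r| + 2 = 2(5·2^r − 2) + 2 = 5·2^{r+1} − 4 + 2 = 5·2^{r+1} − 2.
So the formula holds for r+1, and by induction |E_n| = 5·2^n − 2 for all n ≥ 0.

|E_n| = 5·2^n − 2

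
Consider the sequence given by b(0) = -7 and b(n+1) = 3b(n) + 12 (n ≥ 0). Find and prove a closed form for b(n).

Claim: b(n) = -3^n − 6.

Base case: b(0) = -7, and -3^0 − 6 = -1 − 6 = -7.
Assume b(m) = -3^m − 6 for some m ≥ 0.
Then b(m+1) = 3b(m) + 12 = 3·(-3^m − 6) + 12 = -3^{m+1} − 18 + 12 = -3^{m+1} − 6.
This completes the inductive step, so b(n) = -3^n − 6 for all n ≥ 0.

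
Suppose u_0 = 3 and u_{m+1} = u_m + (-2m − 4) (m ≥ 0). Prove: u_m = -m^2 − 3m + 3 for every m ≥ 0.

Base case: u_0 = 3, and -0^2 − 3·0 + 3 = 3.
Assume u_j = -j^2 − 3j + 3.
Then u_{j+1} = u_j + (-2j − 4) = (-j^2 − 3j + 3) + (-2j − 4) = -j^2 − 5j − 1,
and -(j+1)^2 − 3·(j+1) + 3 = -j^2 − 5j − 1.
This completes the inductive step, so u_m = -m^2 − 3m + 3 for all m ≥ 0.

u_m = -m^2 − 3m + 3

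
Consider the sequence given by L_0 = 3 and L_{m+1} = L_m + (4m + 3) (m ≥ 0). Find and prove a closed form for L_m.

Claim: L_m = 2m^2 + m + 3.

Base case: L_0 = 3, and 2·0^2 + 0 + 3 = 3.
Assume L_j = 2j^2 + j + 3.
Then L_{j+1} = L_j + (4j + 3) = (2j^2 + j + 3) + (4j + 3) = 2j^2 + 5j + 6,
and 2·(j+1)^2 + (j+1) + 3 = 2j^2 + 5j + 6.
This completes the inductive step, so L_m = 2m^2 + m + 3 for all m ≥ 0.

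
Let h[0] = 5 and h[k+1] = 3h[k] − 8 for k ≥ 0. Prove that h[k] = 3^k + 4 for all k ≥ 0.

Base case: h[0] = 5, and 3^0 + 4 = 1 + 4 = 5.
Assume h[j] = 3^j + 4 for some j ≥ 0.
Then h[j+1] = 3h[j] − 8 = 3·(3^j + 4) − 8 = 3^{j+1} + 12 − 8 = 3^{j+1} + 4.
By induction, h[k] = 3^k + 4 for all k ≥ 0.

h[k] = 3^k + 4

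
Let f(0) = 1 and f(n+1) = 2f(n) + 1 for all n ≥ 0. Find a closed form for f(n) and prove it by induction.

Claim: f(n) = 2^{n+1} − 1.

Base case: f(0) = 1, and 2^{0+1} − 1 = 2 − 1 = 1.
Assume f(m) = 2^{m+1} − 1 for some m ≥ 0.
Then f(m+1) = 2f(m) + 1 = 2·(2^{m+1} − 1) + 1 = 2^{m+2} − 2 + 1 = 2^{m+2} − 1.
This completes the inductive step, so f(n) = 2^{n+1} − 1 for all n ≥ 0.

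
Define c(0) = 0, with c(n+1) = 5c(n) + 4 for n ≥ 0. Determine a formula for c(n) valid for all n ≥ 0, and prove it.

Claim: c(n) = 5^n − 1.

Base case: c(0) = 0, and 5^0 − 1 = 1 − 1 = 0.
Assume c(k) = 5^k − 1 for some k ≥ 0.
Then c(k+1) = 5c(k) + 4 = 5·(5^k − 1) + 4 = 5^{k+1} − 5 + 4 = 5^{k+1} − 1.
This completes the inductive step, so c(n) = 5^n − 1 for all n ≥ 0.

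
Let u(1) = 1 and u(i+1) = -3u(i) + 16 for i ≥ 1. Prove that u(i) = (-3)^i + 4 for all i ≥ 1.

Base case: u(1) = 1, and (-3)^1 + 4 = -3 + 4 = 1.
Assume u(r) = (-3)^r + 4 for some r ≥ 1.
Then u(r+1) = -3u(r) + 16 = -3·((-3)^r + 4) + 16 = -3·(-3)^r − 12 + 16 = (-3)^{r+1} + 4.
This completes the inductive step, so u(i) = (-3)^i + 4 for all i ≥ 1.

u(i) = (-3)^i + 4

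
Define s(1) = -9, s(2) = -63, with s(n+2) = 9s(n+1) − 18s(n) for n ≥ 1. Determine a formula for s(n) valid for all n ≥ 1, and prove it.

Claim: s(n) = 3^n − 2·6^n.

Base cases: s(1) = -9 and 3^1 − 2·6^1 = -9; s(2) = -63 and 3^2 − 2·6^2 = -63.
Assume s(j) = 3^j − 2·6^j for all 1 ≤ j ≤ k, where k ≥ 2.
Then s(k+1) = 9s(k) − 18s(k−1) = 9·(3^k − 2·6^k) − 18·(3^{k−1} − 2·6^{k−1}) = (9·3 − 18)3^{k−1} − 2·(9·6 − 18)6^{k−1} = 9·3^{k−1} − 72·6^{k−1} = 3^{k+1} − 2·6^{k+1}.
Hence s(n) = 3^n − 2·6^n for every n ≥ 1, by strong induction.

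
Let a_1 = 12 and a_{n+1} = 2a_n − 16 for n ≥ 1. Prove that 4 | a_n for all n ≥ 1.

Base case: a_1 = 12 = 4·3, so 4 | a_1.
Assume 4 | a_m, so a_m = 4t for some integer t.
Then a_{m+1} = 2a_m − 16 = 2·(4t) − 16 = 4(2t − 4), so 4 | a_{m+1}.
So the property holds for m+1, and by induction 4 | a_n for all n ≥ 1.

4 | a_n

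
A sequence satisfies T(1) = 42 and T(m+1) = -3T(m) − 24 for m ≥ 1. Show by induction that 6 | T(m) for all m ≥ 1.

Base case: T(1) = 42 = 6·7, so 6 | T(1).
Assume 6 | T(r), so T(r) = 6t for some integer t.
Then T(r+1) = -3T(r) − 24 = -3·(6t) − 24 = 6(-3t − 4), so 6 | T(r+1).
This completes the inductive step, so 6 | T(m) for all m ≥ 1.

6 | T(m)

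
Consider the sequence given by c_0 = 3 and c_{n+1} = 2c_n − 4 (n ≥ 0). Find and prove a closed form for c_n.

Claim: c_n = -2^n + 4.

Base case: c_0 = 3, and -2^0 + 4 = -1 + 4 = 3.
Assume c_j = -2^j + 4 for some j ≥ 0.
Then c_{j+1} = 2c_j − 4 = 2·(-2^j + 4) − 4 = -2^{j+1} + 8 − 4 = -2^{j+1} + 4.
By induction, c_n = -2^n + 4 for all n ≥ 0.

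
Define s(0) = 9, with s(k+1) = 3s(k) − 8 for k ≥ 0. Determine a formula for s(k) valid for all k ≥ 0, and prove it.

Claim: s(k) = 5·3^k + 4.

Base case: s(0) = 9, and 5·3^0 + 4 = 5 + 4 = 9.
Assume s(j) = 5·3^j + 4 for some j ≥ 0.
Then s(j+1) = 3s(j) − 8 = 3·(5·3^j + 4) − 8 = 15·3^j + 12 − 8 = 5·3^{j+1} + 4.
By induction, s(k) = 5·3^k + 4 for all k ≥ 0.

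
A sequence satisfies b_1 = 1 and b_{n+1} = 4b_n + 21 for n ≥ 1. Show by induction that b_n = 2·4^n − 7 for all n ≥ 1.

Base case: b_1 = 1, and 2·4^1 − 7 = 8 − 7 = 1.
Assume b_m = 2·4^m − 7 for some m ≥ 1.
Then b_{m+1} = 4b_m + 21 = 4·(2·4^m − 7) + 21 = 8·4^m − 28 + 21 = 2·4^{m+1} − 7.
Hence b_n = 2·4^n − 7 for every n ≥ 1, by induction.

b_n = 2·4^n − 7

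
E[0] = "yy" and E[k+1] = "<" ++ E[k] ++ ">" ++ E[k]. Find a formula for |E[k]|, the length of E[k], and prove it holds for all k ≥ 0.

Claim: |E[k]| = 2^{k+2} − 2.

Base case: |E[0]| = 2, and 2^{0+2} − 2 = 2.
Assume |E[m]| = 2^{m+2} − 2.
Then |E[m+1]| = 1 + |E[m]| + 1 + |E[m]| = 2|E[m]| + 2 = 2(2^{m+2} − 2) + 2 = 2^{m+3} − 4 + 2 = 2^{m+3} − 2.
By induction, |E[k]| = 2^{k+2} − 2 for all k ≥ 0.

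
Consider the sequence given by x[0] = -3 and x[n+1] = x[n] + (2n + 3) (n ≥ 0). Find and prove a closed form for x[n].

Claim: x[n] = n^2 + 2n − 3.

Base case: x[0] = -3, and 0^2 + 2·0 − 3 = -3.
Assume x[r] = r^2 + 2r − 3.
Then x[r+1] = x[r] + (2r + 3) = (r^2 + 2r − 3) + (2r + 3) = r^2 + 4r,
and (r+1)^2 + 2·(r+1) − 3 = r^2 + 4r.
Hence x[n] = n^2 + 2n − 3 for every n ≥ 0, by induction.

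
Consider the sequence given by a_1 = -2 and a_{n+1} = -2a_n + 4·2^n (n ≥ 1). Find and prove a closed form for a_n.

Claim: a_n = 2·(-2)^n + 2^n.

Base case: a_1 = -2, and 2·(-2)^1 + 2^1 = -4 + 2 = -2.
Assume a_m = 2·(-2)^m + 2^m for some m ≥ 1.
Then a_{m+1} = -2a_m + 4·2^m = -2·(2·(-2)^m + 2^m) + 4·2^m = 2·(-2)^{m+1} − 2·2^m + 4·2^m = 2·(-2)^{m+1} + 2·2^m = 2·(-2)^{m+1} + 2^{m+1}.
So the formula holds for m+1, and by induction a_n = 2·(-2)^n + 2^n for all n ≥ 1.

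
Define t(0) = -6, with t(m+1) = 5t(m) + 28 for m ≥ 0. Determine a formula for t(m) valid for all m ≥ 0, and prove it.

Claim: t(m) = 5^m − 7.

Base case: t(0) = -6, and 5^0 − 7 = 1 − 7 = -6.
Assume t(r) = 5^r − 7 for some r ≥ 0.
Then t(r+1) = 5t(r) + 28 = 5·(5^r − 7) + 28 = 5^{r+1} − 35 + 28 = 5^{r+1} − 7.
So the formula holds for r+1, and by induction t(m) = 5^m − 7 for all m ≥ 0.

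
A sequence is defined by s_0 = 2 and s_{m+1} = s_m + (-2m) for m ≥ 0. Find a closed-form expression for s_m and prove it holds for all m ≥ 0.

Claim: s_m = -m^2 + m + 2.

Base case: s_0 = 2, and -0^2 + 0 + 2 = 2.
Assume s_r = -r^2 + r + 2.
Then s_{r+1} = s_r + (-2r) = (-r^2 + r + 2) + (-2r) = -r^2 − r + 2,
and -(r+1)^2 + (r+1) + 2 = -r^2 − r + 2.
Hence s_m = -m^2 + m + 2 for every m ≥ 0, by induction.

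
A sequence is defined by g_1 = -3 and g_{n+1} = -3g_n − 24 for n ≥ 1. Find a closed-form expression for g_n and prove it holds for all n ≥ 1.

Claim: g_n = -(-3)^n − 6.

Base case: g_1 = -3, and -(-3)^1 − 6 = 3 − 6 = -3.
Assume g_k = -(-3)^k − 6 for some k ≥ 1.
Then g_{k+1} = -3g_k − 24 = -3·(-(-3)^k − 6) − 24 = 3·(-3)^k + 18 − 24 = -(-3)^{k+1} − 6.
This completes the inductive step, so g_n = -(-3)^n − 6 for all n ≥ 1.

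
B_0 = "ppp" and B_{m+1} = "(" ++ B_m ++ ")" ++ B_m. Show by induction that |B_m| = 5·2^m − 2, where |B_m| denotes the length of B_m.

Base case: |B_0| = 3, and 5·2^0 − 2 = 3.
Assume |B_r| = 5·2^r − 2.
Then |B_{r+1}| = 1 + |B_r| + 1 + |B_r| = 2|B_r| + 2 = 2(5·2^r − 2) + 2 = 5·2^{r+1} − 4 + 2 = 5·2^{r+1} − 2.
So the formula holds for r+1, and by induction |B_m| = 5·2^m − 2 for all m ≥ 0.

|B_m| = 5·2^m − 2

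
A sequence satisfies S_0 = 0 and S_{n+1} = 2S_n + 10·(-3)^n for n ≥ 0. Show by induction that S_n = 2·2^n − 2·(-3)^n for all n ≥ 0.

Base case: S_0 = 0, and 2·2^0 − 2·(-3)^0 = 2 − 2 = 0.
Assume S_k = 2·2^k − 2·(-3)^k for some k ≥ 0.
Then S_{k+1} = 2S_k + 10·(-3)^k = 2·(2·2^k − 2·(-3)^k) + 10·(-3)^k = 2·2^{k+1} − 4·(-3)^k + 10·(-3)^k = 2·2^{k+1} + 6·(-3)^k = 2·2^{k+1} − 2·(-3)^{k+1}.
Hence S_n = 2·2^n − 2·(-3)^n for every n ≥ 0, by induction.

S_n = 2·2^n − 2·(-3)^n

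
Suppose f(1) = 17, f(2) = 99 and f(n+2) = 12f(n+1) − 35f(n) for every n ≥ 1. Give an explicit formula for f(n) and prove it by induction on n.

Claim: f(n) = 2·5^n + 7^n.

Base cases: f(1) = 17 and 2·5^1 + 7^1 = 17; f(2) = 99 and 2·5^2 + 7^2 = 99.
Assume f(j) = 2·5^j + 7^j for all 1 ≤ j ≤ r, where r ≥ 2.
Then f(r+1) = 12f(r) − 35f(r−1) = 12·(2·5^r + 7^r) − 35·(2·5^{r−1} + 7^{r−1}) = 2·(12·5 − 35)5^{r−1} + (12·7 − 35)7^{r−1} = 50·5^{r−1} + 49·7^{r−1} = 2·5^{r+1} + 7^{r+1}.
So the formula holds for r+1, and by strong induction f(n) = 2·5^n + 7^n for all n ≥ 1.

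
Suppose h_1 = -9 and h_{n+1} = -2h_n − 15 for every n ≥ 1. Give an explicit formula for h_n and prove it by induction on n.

Claim: h_n = 2·(-2)^n − 5.

Base case: h_1 = -9, and 2·(-2)^1 − 5 = -4 − 5 = -9.
Assume h_r = 2·(-2)^r − 5 for some r ≥ 1.
Then h_{r+1} = -2h_r − 15 = -2·(2·(-2)^r − 5) − 15 = -4·(-2)^r + 10 − 15 = 2·(-2)^{r+1} − 5.
So the formula holds for r+1, and by induction h_n = 2·(-2)^n − 5 for all n ≥ 1.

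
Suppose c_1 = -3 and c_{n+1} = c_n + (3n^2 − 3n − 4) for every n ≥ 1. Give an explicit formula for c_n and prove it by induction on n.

Claim: c_n = n^3 − 3n^2 − 2n + 1.

Base case: c_1 = -3, and 1^3 − 3·1^2 − 2·1 + 1 = -3.
Assume c_k = k^3 − 3k^2 − 2k + 1.
Then c_{k+1} = c_k + (3k^2 − 3k − 4) = (k^3 − 3k^2 − 2k + 1) + (3k^2 − 3k − 4) = k^3 − 5k − 3,
and (k+1)^3 − 3·(k+1)^2 − 2·(k+1) + 1 = k^3 − 5k − 3.
By induction, c_n = n^3 − 3n^2 − 2n + 1 for all n ≥ 1.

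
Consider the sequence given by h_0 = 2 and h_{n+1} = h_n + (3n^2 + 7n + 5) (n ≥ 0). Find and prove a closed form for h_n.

Claim: h_n = n^3 + 2n^2 + 2n + 2.

Base case: h_0 = 2, and 0^3 + 2·0^2 + 2·0 + 2 = 2.
Assume h_j = j^3 + 2j^2 + 2j + 2.
Then h_{j+1} = h_j + (3j^2 + 7j + 5) = (j^3 + 2j^2 + 2j + 2) + (3j^2 + 7j + 5) = j^3 + 5j^2 + 9j + 7,
and (j+1)^3 + 2·(j+1)^2 + 2·(j+1) + 2 = j^3 + 5j^2 + 9j + 7.
This completes the inductive step, so h_n = n^3 + 2n^2 + 2n + 2 for all n ≥ 0.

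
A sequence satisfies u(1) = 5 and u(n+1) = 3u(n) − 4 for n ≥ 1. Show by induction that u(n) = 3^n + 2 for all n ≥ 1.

Base case: u(1) = 5, and 3^1 + 2 = 3 + 2 = 5.
Assume u(r) = 3^r + 2 for some r ≥ 1.
Then u(r+1) = 3u(r) − 4 = 3·(3^r + 2) − 4 = 3^{r+1} + 6 − 4 = 3^{r+1} + 2.
Hence u(n) = 3^n + 2 for every n ≥ 1, by induction.

u(n) = 3^n + 2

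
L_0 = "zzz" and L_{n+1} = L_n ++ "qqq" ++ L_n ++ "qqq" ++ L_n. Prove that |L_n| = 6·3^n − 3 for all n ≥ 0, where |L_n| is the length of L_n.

Base case: |L_0| = 3, and 6·3^0 − 3 = 3.
Assume |L_r| = 6·3^r − 3.
Then |L_{r+1}| = 3|L_r| + 6 = 3(6·3^r − 3) + 6 = 6·3^{r+1} − 9 + 6 = 6·3^{r+1} − 3.
So the formula holds for r+1, and by induction |L_n| = 6·3^n − 3 for all n ≥ 0.

|L_n| = 6·3^n − 3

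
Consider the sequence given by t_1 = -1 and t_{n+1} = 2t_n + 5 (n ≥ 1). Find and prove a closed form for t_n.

Claim: t_n = 2^{n+1} − 5.

Base case: t_1 = -1, and 2^{1+1} − 5 = 4 − 5 = -1.
Assume t_r = 2^{r+1} − 5 for some r ≥ 1.
Then t_{r+1} = 2t_r + 5 = 2·(2^{r+1} − 5) + 5 = 2^{r+2} − 10 + 5 = 2^{r+2} − 5.
By induction, t_n = 2^{n+1} − 5 for all n ≥ 1.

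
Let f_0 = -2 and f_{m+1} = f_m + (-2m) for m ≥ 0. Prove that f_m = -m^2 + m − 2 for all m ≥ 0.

Base case: f_0 = -2, and -0^2 + 0 − 2 = -2.
Assume f_k = -k^2 + k − 2.
Then f_{k+1} = f_k + (-2k) = (-k^2 + k − 2) + (-2k) = -k^2 − k − 2,
and -(k+1)^2 + (k+1) − 2 = -k^2 − k − 2.
By induction, f_m = -m^2 + m − 2 for all m ≥ 0.

f_m = -m^2 + m − 2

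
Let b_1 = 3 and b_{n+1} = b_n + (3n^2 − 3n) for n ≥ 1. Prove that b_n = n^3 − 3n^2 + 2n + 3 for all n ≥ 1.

Base case: b_1 = 3, and 1^3 − 3·1^2 + 2·1 + 3 = 3.
Assume b_r = r^3 − 3r^2 + 2r + 3.
Then b_{r+1} = b_r + (3r^2 − 3r) = (r^3 − 3r^2 + 2r + 3) + (3r^2 − 3r) = r^3 − r + 3,
and (r+1)^3 − 3·(r+1)^2 + 2·(r+1) + 3 = r^3 − r + 3.
Hence b_n = n^3 − 3n^2 + 2n + 3 for every n ≥ 1, by induction.

b_n = n^3 − 3n^2 + 2n + 3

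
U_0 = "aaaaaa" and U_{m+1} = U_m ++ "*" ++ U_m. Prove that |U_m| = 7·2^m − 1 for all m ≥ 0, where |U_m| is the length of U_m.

Base case: |U_0| = 6, and 7·2^0 − 1 = 6.
Assume |U_r| = 7·2^r − 1.
Then |U_{r+1}| = |U_r| + 1 + |U_r| = 2|U_r| + 1 = 2(7·2^r − 1) + 1 = 7·2^{r+1} − 2 + 1 = 7·2^{r+1} − 1.
So the formula holds for r+1, and by induction |U_m| = 7·2^m − 1 for all m ≥ 0.

|U_m| = 7·2^m − 1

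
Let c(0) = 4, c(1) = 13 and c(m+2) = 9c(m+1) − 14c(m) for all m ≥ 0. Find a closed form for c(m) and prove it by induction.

Claim: c(m) = 3·2^m + 7^m.

Base cases: c(0) = 4 and 3·2^0 + 7^0 = 4; c(1) = 13 and 3·2^1 + 7^1 = 13.
Assume c(j) = 3·2^j + 7^j for all 0 ≤ j ≤ k, where k ≥ 1.
Then c(k+1) = 9c(k) − 14c(k−1) = 9·(3·2^k + 7^k) − 14·(3·2^{k−1} + 7^{k−1}) = 3·(9·2 − 14)2^{k−1} + (9·7 − 14)7^{k−1} = 12·2^{k−1} + 49·7^{k−1} = 3·2^{k+1} + 7^{k+1}.
By strong induction, c(m) = 3·2^m + 7^m for all m ≥ 0.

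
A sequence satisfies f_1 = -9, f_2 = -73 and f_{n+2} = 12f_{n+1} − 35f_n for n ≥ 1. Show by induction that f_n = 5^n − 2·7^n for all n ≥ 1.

Base cases: f_1 = -9 and 5^1 − 2·7^1 = -9; f_2 = -73 and 5^2 − 2·7^2 = -73.
Assume f_i = 5^i − 2·7^i for all 1 ≤ i ≤ j, where j ≥ 2.
Then f_{j+1} = 12f_j − 35f_{j−1} = 12·(5^j − 2·7^j) − 35·(5^{j−1} − 2·7^{j−1}) = (12·5 − 35)5^{j−1} − 2·(12·7 − 35)7^{j−1} = 25·5^{j−1} − 98·7^{j−1} = 5^{j+1} − 2·7^{j+1}.
Hence f_n = 5^n − 2·7^n for every n ≥ 1, by strong induction.

f_n = 5^n − 2·7^n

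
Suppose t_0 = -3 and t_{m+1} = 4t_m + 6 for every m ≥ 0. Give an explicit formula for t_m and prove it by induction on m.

Claim: t_m = -4^m − 2.

Base case: t_0 = -3, and -4^0 − 2 = -1 − 2 = -3.
Assume t_k = -4^k − 2 for some k ≥ 0.
Then t_{k+1} = 4t_k + 6 = 4·(-4^k − 2) + 6 = -4^{k+1} − 8 + 6 = -4^{k+1} − 2.
So the formula holds for k+1, and by induction t_m = -4^m − 2 for all m ≥ 0.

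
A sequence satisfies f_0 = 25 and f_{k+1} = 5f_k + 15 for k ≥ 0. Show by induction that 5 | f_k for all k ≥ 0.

Base case: f_0 = 25 = 5·5, so 5 | f_0.
Assume 5 | f_r, so f_r = 5t for some integer t.
Then f_{r+1} = 5f_r + 15 = 5·(5t) + 15 = 5(5t + 3), so 5 | f_{r+1}.
By induction, 5 | f_k for all k ≥ 0.

5 | f_k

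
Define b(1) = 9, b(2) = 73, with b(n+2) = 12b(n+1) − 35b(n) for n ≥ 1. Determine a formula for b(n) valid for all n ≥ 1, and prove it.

Claim: b(n) = -5^n + 2·7^n.

Base cases: b(1) = 9 and -5^1 + 2·7^1 = 9; b(2) = 73 and -5^2 + 2·7^2 = 73.
Assume b(j) = -5^j + 2·7^j for all 1 ≤ j ≤ m, where m ≥ 2.
Then b(m+1) = 12b(m) − 35b(m−1) = 12·(-5^m + 2·7^m) − 35·(-5^{m−1} + 2·7^{m−1}) = -(12·5 − 35)5^{m−1} + 2·(12·7 − 35)7^{m−1} = -25·5^{m−1} + 98·7^{m−1} = -5^{m+1} + 2·7^{m+1}.
Hence b(n) = -5^n + 2·7^n for every n ≥ 1, by strong induction.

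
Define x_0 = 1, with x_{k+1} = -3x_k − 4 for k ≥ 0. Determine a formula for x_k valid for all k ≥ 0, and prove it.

Claim: x_k = 2·(-3)^k − 1.

Base case: x_0 = 1, and 2·(-3)^0 − 1 = 2 − 1 = 1.
Assume x_j = 2·(-3)^j − 1 for some j ≥ 0.
Then x_{j+1} = -3x_j − 4 = -3·(2·(-3)^j − 1) − 4 = -6·(-3)^j + 3 − 4 = 2·(-3)^{j+1} − 1.
So the formula holds for j+1, and by induction x_k = 2·(-3)^k − 1 for all k ≥ 0.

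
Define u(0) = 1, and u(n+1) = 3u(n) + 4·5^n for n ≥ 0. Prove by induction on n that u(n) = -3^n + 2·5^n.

Base case: u(0) = 1, and -3^0 + 2·5^0 = -1 + 2 = 1.
Assume u(m) = -3^m + 2·5^m for some m ≥ 0.
Then u(m+1) = 3u(m) + 4·5^m = 3·(-3^m + 2·5^m) + 4·5^m = -3^{m+1} + 6·5^m + 4·5^m = -3^{m+1} + 10·5^m = -3^{m+1} + 2·5^{m+1}.
This completes the inductive step, so u(n) = -3^n + 2·5^n for all n ≥ 0.

u(n) = -3^n + 2·5^n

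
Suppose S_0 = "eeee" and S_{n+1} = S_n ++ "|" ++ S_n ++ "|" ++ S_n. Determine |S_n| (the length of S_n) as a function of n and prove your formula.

Claim: |S_n| = 5·3^n − 1.

Base case: |S_0| = 4, and 5·3^0 − 1 = 4.
Assume |S_r| = 5·3^r − 1.
Then |S_{r+1}| = 3|S_r| + 2 = 3(5·3^r − 1) + 2 = 5·3^{r+1} − 3 + 2 = 5·3^{r+1} − 1.
Hence |S_n| = 5·3^n − 1 for every n ≥ 0, by induction.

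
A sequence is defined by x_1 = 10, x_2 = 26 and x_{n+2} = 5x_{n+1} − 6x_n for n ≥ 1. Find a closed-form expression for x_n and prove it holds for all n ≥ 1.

Claim: x_n = 2·2^n + 2·3^n.

Base cases: x_1 = 10 and 2·2^1 + 2·3^1 = 10; x_2 = 26 and 2·2^2 + 2·3^2 = 26.
Assume x_j = 2·2^j + 2·3^j for all 1 ≤ j ≤ m, where m ≥ 2.
Then x_{m+1} = 5x_m − 6x_{m−1} = 5·(2·2^m + 2·3^m) − 6·(2·2^{m−1} + 2·3^{m−1}) = 2·(5·2 − 6)2^{m−1} + 2·(5·3 − 6)3^{m−1} = 8·2^{m−1} + 18·3^{m−1} = 2·2^{m+1} + 2·3^{m+1}.
By strong induction, x_n = 2·2^n + 2·3^n for all n ≥ 1.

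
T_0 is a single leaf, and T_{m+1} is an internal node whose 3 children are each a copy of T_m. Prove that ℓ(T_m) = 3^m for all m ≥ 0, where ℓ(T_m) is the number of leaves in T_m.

Base case: ℓ(T_0) = 1, and 3^0 = 1.
Assume ℓ(T_r) = 3^r.
Then ℓ(T_{r+1}) = 3·ℓ(T_r) = 3·3^r = 3^{r+1}.
By induction, ℓ(T_m) = 3^m for all m ≥ 0.

ℓ(T_m) = 3^m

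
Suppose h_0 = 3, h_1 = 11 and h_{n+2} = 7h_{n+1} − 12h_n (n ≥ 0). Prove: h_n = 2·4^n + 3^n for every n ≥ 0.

Base cases: h_0 = 3 and 2·4^0 + 3^0 = 3; h_1 = 11 and 2·4^1 + 3^1 = 11.
Assume h_i = 2·4^i + 3^i for all 0 ≤ i ≤ j, where j ≥ 1.
Then h_{j+1} = 7h_j − 12h_{j−1} = 7·(2·4^j + 3^j) − 12·(2·4^{j−1} + 3^{j−1}) = 2·(7·4 − 12)4^{j−1} + (7·3 − 12)3^{j−1} = 32·4^{j−1} + 9·3^{j−1} = 2·4^{j+1} + 3^{j+1}.
By strong induction, h_n = 2·4^n + 3^n for all n ≥ 0.

h_n = 2·4^n + 3^n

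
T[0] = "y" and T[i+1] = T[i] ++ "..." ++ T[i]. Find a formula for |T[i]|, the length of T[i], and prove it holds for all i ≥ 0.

Claim: |T[i]| = 2^{i+2} − 3.

Base case: |T[0]| = 1, and 2^{0+2} − 3 = 1.
Assume |T[r]| = 2^{r+2} − 3.
Then |T[r+1]| = |T[r]| + 3 + |T[r]| = 2|T[r]| + 3 = 2(2^{r+2} − 3) + 3 = 2^{r+3} − 6 + 3 = 2^{r+3} − 3.
This completes the inductive step, so |T[i]| = 2^{i+2} − 3 for all i ≥ 0.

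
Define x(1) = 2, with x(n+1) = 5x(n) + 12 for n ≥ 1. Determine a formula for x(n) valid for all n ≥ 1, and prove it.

Claim: x(n) = 5^n − 3.

Base case: x(1) = 2, and 5^1 − 3 = 5 − 3 = 2.
Assume x(m) = 5^m − 3 for some m ≥ 1.
Then x(m+1) = 5x(m) + 12 = 5·(5^m − 3) + 12 = 5^{m+1} − 15 + 12 = 5^{m+1} − 3.
This completes the inductive step, so x(n) = 5^n − 3 for all n ≥ 1.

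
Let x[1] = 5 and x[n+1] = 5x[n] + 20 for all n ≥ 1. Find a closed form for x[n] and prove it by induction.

Claim: x[n] = 2·5^n − 5.

Base case: x[1] = 5, and 2·5^1 − 5 = 10 − 5 = 5.
Assume x[k] = 2·5^k − 5 for some k ≥ 1.
Then x[k+1] = 5x[k] + 20 = 5·(2·5^k − 5) + 20 = 10·5^k − 25 + 20 = 2·5^{k+1} − 5.
This completes the inductive step, so x[n] = 2·5^n − 5 for all n ≥ 1.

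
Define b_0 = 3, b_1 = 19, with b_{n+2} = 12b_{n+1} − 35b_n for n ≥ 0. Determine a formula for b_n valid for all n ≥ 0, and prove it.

Claim: b_n = 5^n + 2·7^n.

Base cases: b_0 = 3 and 5^0 + 2·7^0 = 3; b_1 = 19 and 5^1 + 2·7^1 = 19.
Assume b_i = 5^i + 2·7^i for all 0 ≤ i ≤ j, where j ≥ 1.
Then b_{j+1} = 12b_j − 35b_{j−1} = 12·(5^j + 2·7^j) − 35·(5^{j−1} + 2·7^{j−1}) = (12·5 − 35)5^{j−1} + 2·(12·7 − 35)7^{j−1} = 25·5^{j−1} + 98·7^{j−1} = 5^{j+1} + 2·7^{j+1}.
This completes the inductive step, so b_n = 5^n + 2·7^n for all n ≥ 0.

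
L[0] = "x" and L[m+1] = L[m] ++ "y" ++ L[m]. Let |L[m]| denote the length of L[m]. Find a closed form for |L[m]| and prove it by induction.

Claim: |L[m]| = 2^{m+1} − 1.

Base case: |L[0]| = 1, and 2^{0+1} − 1 = 1.
Assume |L[j]| = 2^{j+1} − 1.
Then |L[j+1]| = |L[j]| + 1 + |L[j]| = 2|L[j]| + 1 = 2(2^{j+1} − 1) + 1 = 2^{j+2} − 2 + 1 = 2^{j+2} − 1.
So the formula holds for j+1, and by induction |L[m]| = 2^{m+1} − 1 for all m ≥ 0.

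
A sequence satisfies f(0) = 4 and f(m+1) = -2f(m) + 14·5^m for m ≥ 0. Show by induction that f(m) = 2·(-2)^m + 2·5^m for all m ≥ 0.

Base case: f(0) = 4, and 2·(-2)^0 + 2·5^0 = 2 + 2 = 4.
Assume f(j) = 2·(-2)^j + 2·5^j for some j ≥ 0.
Then f(j+1) = -2f(j) + 14·5^j = -2·(2·(-2)^j + 2·5^j) + 14·5^j = 2·(-2)^{j+1} − 4·5^j + 14·5^j = 2·(-2)^{j+1} + 10·5^j = 2·(-2)^{j+1} + 2·5^{j+1}.
This completes the inductive step, so f(m) = 2·(-2)^m + 2·5^m for all m ≥ 0.

f(m) = 2·(-2)^m + 2·5^m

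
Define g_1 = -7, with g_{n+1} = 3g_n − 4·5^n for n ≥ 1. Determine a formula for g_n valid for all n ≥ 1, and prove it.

Claim: g_n = 3^n − 2·5^n.

Base case: g_1 = -7, and 3^1 − 2·5^1 = 3 − 10 = -7.
Assume g_k = 3^k − 2·5^k for some k ≥ 1.
Then g_{k+1} = 3g_k − 4·5^k = 3·(3^k − 2·5^k) − 4·5^k = 3^{k+1} − 6·5^k − 4·5^k = 3^{k+1} − 10·5^k = 3^{k+1} − 2·5^{k+1}.
So the formula holds for k+1, and by induction g_n = 3^n − 2·5^n for all n ≥ 1.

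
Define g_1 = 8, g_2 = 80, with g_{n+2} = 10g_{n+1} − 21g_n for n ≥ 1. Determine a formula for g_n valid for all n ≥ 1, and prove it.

Claim: g_n = 2·7^n − 2·3^n.

Base cases: g_1 = 8 and 2·7^1 − 2·3^1 = 8; g_2 = 80 and 2·7^2 − 2·3^2 = 80.
Assume g_j = 2·7^j − 2·3^j for all 1 ≤ j ≤ r, where r ≥ 2.
Then g_{r+1} = 10g_r − 21g_{r−1} = 10·(2·7^r − 2·3^r) − 21·(2·7^{r−1} − 2·3^{r−1}) = 2·(10·7 − 21)7^{r−1} − 2·(10·3 − 21)3^{r−1} = 98·7^{r−1} − 18·3^{r−1} = 2·7^{r+1} − 2·3^{r+1}.
So the formula holds for r+1, and by strong induction g_n = 2·7^n − 2·3^n for all n ≥ 1.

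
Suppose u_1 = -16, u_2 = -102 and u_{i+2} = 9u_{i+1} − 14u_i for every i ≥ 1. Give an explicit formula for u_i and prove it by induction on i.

Claim: u_i = -2^i − 2·7^i.

Base cases: u_1 = -16 and -2^1 − 2·7^1 = -16; u_2 = -102 and -2^2 − 2·7^2 = -102.
Assume u_j = -2^j − 2·7^j for all 1 ≤ j ≤ m, where m ≥ 2.
Then u_{m+1} = 9u_m − 14u_{m−1} = 9·(-2^m − 2·7^m) − 14·(-2^{m−1} − 2·7^{m−1}) = -(9·2 − 14)2^{m−1} − 2·(9·7 − 14)7^{m−1} = -4·2^{m−1} − 98·7^{m−1} = -2^{m+1} − 2·7^{m+1}.
This completes the inductive step, so u_i = -2^i − 2·7^i for all i ≥ 1.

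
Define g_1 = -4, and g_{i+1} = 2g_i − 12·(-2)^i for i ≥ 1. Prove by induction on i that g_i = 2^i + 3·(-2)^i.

Base case: g_1 = -4, and 2^1 + 3·(-2)^1 = 2 − 6 = -4.
Assume g_m = 2^m + 3·(-2)^m for some m ≥ 1.
Then g_{m+1} = 2g_m − 12·(-2)^m = 2·(2^m + 3·(-2)^m) − 12·(-2)^m = 2^{m+1} + 6·(-2)^m − 12·(-2)^m = 2^{m+1} − 6·(-2)^m = 2^{m+1} + 3·(-2)^{m+1}.
Hence g_i = 2^i + 3·(-2)^i for every i ≥ 1, by induction.

g_i = 2^i + 3·(-2)^i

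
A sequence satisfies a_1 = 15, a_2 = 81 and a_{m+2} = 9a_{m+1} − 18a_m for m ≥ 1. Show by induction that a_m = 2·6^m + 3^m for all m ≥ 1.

Base cases: a_1 = 15 and 2·6^1 + 3^1 = 15; a_2 = 81 and 2·6^2 + 3^2 = 81.
Assume a_j = 2·6^j + 3^j for all 1 ≤ j ≤ k, where k ≥ 2.
Then a_{k+1} = 9a_k − 18a_{k−1} = 9·(2·6^k + 3^k) − 18·(2·6^{k−1} + 3^{k−1}) = 2·(9·6 − 18)6^{k−1} + (9·3 − 18)3^{k−1} = 72·6^{k−1} + 9·3^{k−1} = 2·6^{k+1} + 3^{k+1}.
Hence a_m = 2·6^m + 3^m for every m ≥ 1, by strong induction.

a_m = 2·6^m + 3^m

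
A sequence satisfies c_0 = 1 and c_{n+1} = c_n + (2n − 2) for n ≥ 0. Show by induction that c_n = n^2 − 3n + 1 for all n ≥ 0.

Base case: c_0 = 1, and 0^2 − 3·0 + 1 = 1.
Assume c_r = r^2 − 3r + 1.
Then c_{r+1} = c_r + (2r − 2) = (r^2 − 3r + 1) + (2r − 2) = r^2 − r − 1,
and (r+1)^2 − 3·(r+1) + 1 = r^2 − r − 1.
This completes the inductive step, so c_n = n^2 − 3n + 1 for all n ≥ 0.

c_n = n^2 − 3n + 1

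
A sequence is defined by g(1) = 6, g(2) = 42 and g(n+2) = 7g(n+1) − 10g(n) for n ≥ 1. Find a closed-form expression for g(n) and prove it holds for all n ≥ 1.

Claim: g(n) = 2·5^n − 2·2^n.

Base cases: g(1) = 6 and 2·5^1 − 2·2^1 = 6; g(2) = 42 and 2·5^2 − 2·2^2 = 42.
Assume g(j) = 2·5^j − 2·2^j for all 1 ≤ j ≤ r, where r ≥ 2.
Then g(r+1) = 7g(r) − 10g(r−1) = 7·(2·5^r − 2·2^r) − 10·(2·5^{r−1} − 2·2^{r−1}) = 2·(7·5 − 10)5^{r−1} − 2·(7·2 − 10)2^{r−1} = 50·5^{r−1} − 8·2^{r−1} = 2·5^{r+1} − 2·2^{r+1}.
By strong induction, g(n) = 2·5^n − 2·2^n for all n ≥ 1.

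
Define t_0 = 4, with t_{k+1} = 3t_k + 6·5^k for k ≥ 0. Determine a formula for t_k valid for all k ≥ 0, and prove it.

Claim: t_k = 3^k + 3·5^k.

Base case: t_0 = 4, and 3^0 + 3·5^0 = 1 + 3 = 4.
Assume t_m = 3^m + 3·5^m for some m ≥ 0.
Then t_{m+1} = 3t_m + 6·5^m = 3·(3^m + 3·5^m) + 6·5^m = 3^{m+1} + 9·5^m + 6·5^m = 3^{m+1} + 15·5^m = 3^{m+1} + 3·5^{m+1}.
This completes the inductive step, so t_k = 3^k + 3·5^k for all k ≥ 0.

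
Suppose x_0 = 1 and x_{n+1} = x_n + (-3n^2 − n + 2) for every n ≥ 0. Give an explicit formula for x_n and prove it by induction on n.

Claim: x_n = -n^3 + n^2 + 2n + 1.

Base case: x_0 = 1, and -0^3 + 0^2 + 2·0 + 1 = 1.
Assume x_k = -k^3 + k^2 + 2k + 1.
Then x_{k+1} = x_k + (-3k^2 − k + 2) = (-k^3 + k^2 + 2k + 1) + (-3k^2 − k + 2) = -k^3 − 2k^2 + k + 3,
and -(k+1)^3 + (k+1)^2 + 2·(k+1) + 1 = -k^3 − 2k^2 + k + 3.
This completes the inductive step, so x_n = -n^3 + n^2 + 2n + 1 for all n ≥ 0.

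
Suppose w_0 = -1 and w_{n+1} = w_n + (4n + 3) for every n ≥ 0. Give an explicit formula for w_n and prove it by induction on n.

Claim: w_n = 2n^2 + n − 1.

Base case: w_0 = -1, and 2·0^2 + 0 − 1 = -1.
Assume w_j = 2j^2 + j − 1.
Then w_{j+1} = w_j + (4j + 3) = (2j^2 + j − 1) + (4j + 3) = 2j^2 + 5j + 2,
and 2·(j+1)^2 + (j+1) − 1 = 2j^2 + 5j + 2.
By induction, w_n = 2n^2 + n − 1 for all n ≥ 0.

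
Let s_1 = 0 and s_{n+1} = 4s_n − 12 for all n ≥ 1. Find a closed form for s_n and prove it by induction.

Claim: s_n = -4^n + 4.

Base case: s_1 = 0, and -4^1 + 4 = -4 + 4 = 0.
Assume s_k = -4^k + 4 for some k ≥ 1.
Then s_{k+1} = 4s_k − 12 = 4·(-4^k + 4) − 12 = -4^{k+1} + 16 − 12 = -4^{k+1} + 4.
By induction, s_n = -4^n + 4 for all n ≥ 1.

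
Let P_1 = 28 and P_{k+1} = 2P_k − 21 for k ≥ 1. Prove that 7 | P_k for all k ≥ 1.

Base case: P_1 = 28 = 7·4, so 7 | P_1.
Assume 7 | P_j, so P_j = 7t for some integer t.
Then P_{j+1} = 2P_j − 21 = 2·(7t) − 21 = 7(2t − 3), so 7 | P_{j+1}.
Hence 7 | P_k for every k ≥ 1, by induction.

7 | P_k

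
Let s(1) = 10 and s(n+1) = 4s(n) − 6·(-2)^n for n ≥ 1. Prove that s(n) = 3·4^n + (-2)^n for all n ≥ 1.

Base case: s(1) = 10, and 3·4^1 + (-2)^1 = 12 − 2 = 10.
Assume s(r) = 3·4^r + (-2)^r for some r ≥ 1.
Then s(r+1) = 4s(r) − 6·(-2)^r = 4·(3·4^r + (-2)^r) − 6·(-2)^r = 3·4^{r+1} + 4·(-2)^r − 6·(-2)^r = 3·4^{r+1} − 2·(-2)^r = 3·4^{r+1} + (-2)^{r+1}.
By induction, s(n) = 3·4^n + (-2)^n for all n ≥ 1.

s(n) = 3·4^n + (-2)^n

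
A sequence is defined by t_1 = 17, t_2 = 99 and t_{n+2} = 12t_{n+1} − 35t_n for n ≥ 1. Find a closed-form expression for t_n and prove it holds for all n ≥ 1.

Claim: t_n = 7^n + 2·5^n.

Base cases: t_1 = 17 and 7^1 + 2·5^1 = 17; t_2 = 99 and 7^2 + 2·5^2 = 99.
Assume t_j = 7^j + 2·5^j for all 1 ≤ j ≤ r, where r ≥ 2.
Then t_{r+1} = 12t_r − 35t_{r−1} = 12·(7^r + 2·5^r) − 35·(7^{r−1} + 2·5^{r−1}) = (12·7 − 35)7^{r−1} + 2·(12·5 − 35)5^{r−1} = 49·7^{r−1} + 50·5^{r−1} = 7^{r+1} + 2·5^{r+1}.
So the formula holds for r+1, and by strong induction t_n = 7^n + 2·5^n for all n ≥ 1.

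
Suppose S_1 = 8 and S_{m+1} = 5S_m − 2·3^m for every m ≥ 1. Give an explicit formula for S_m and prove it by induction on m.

Claim: S_m = 5^m + 3^m.

Base case: S_1 = 8, and 5^1 + 3^1 = 5 + 3 = 8.
Assume S_r = 5^r + 3^r for some r ≥ 1.
Then S_{r+1} = 5S_r − 2·3^r = 5·(5^r + 3^r) − 2·3^r = 5^{r+1} + 5·3^r − 2·3^r = 5^{r+1} + 3·3^r = 5^{r+1} + 3^{r+1}.
Hence S_m = 5^m + 3^m for every m ≥ 1, by induction.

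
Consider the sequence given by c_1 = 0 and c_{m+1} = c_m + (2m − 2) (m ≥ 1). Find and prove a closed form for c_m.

Claim: c_m = m^2 − 3m + 2.

Base case: c_1 = 0, and 1^2 − 3·1 + 2 = 0.
Assume c_k = k^2 − 3k + 2.
Then c_{k+1} = c_k + (2k − 2) = (k^2 − 3k + 2) + (2k − 2) = k^2 − k,
and (k+1)^2 − 3·(k+1) + 2 = k^2 − k.
By induction, c_m = m^2 − 3m + 2 for all m ≥ 1.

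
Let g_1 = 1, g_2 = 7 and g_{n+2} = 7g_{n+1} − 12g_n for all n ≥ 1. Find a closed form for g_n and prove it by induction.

Claim: g_n = 4^n − 3^n.

Base cases: g_1 = 1 and 4^1 − 3^1 = 1; g_2 = 7 and 4^2 − 3^2 = 7.
Assume g_j = 4^j − 3^j for all 1 ≤ j ≤ m, where m ≥ 2.
Then g_{m+1} = 7g_m − 12g_{m−1} = 7·(4^m − 3^m) − 12·(4^{m−1} − 3^{m−1}) = (7·4 − 12)4^{m−1} − (7·3 − 12)3^{m−1} = 16·4^{m−1} − 9·3^{m−1} = 4^{m+1} − 3^{m+1}.
By strong induction, g_n = 4^n − 3^n for all n ≥ 1.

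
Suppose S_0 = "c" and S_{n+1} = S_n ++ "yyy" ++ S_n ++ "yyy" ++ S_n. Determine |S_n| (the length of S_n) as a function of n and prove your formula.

Claim: |S_n| = 4·3^n − 3.

Base case: |S_0| = 1, and 4·3^0 − 3 = 1.
Assume |S_m| = 4·3^m − 3.
Then |S_{m+1}| = 3|S_m| + 6 = 3(4·3^m − 3) + 6 = 4·3^{m+1} − 9 + 6 = 4·3^{m+1} − 3.
This completes the inductive step, so |S_n| = 4·3^n − 3 for all n ≥ 0.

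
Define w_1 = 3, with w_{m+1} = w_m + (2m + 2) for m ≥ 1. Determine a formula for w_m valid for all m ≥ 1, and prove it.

Claim: w_m = m^2 + m + 1.

Base case: w_1 = 3, and 1^2 + 1 + 1 = 3.
Assume w_r = r^2 + r + 1.
Then w_{r+1} = w_r + (2r + 2) = (r^2 + r + 1) + (2r + 2) = r^2 + 3r + 3,
and (r+1)^2 + (r+1) + 1 = r^2 + 3r + 3.
Hence w_m = m^2 + m + 1 for every m ≥ 1, by induction.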